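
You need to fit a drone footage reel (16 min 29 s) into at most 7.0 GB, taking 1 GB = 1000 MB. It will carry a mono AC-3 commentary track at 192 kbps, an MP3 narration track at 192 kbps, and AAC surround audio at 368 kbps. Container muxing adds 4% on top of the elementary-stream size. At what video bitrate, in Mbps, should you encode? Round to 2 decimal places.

Budget: 7.0 GB = 56000.0 Mb.
Stream payload after overhead: 56000.0 / 1.04 = 53846.2 Mb.
16 min 29 s = 989 s
Total bitrate budget: 53846.2 Mb / 989 s = 54.445 Mbps.
Audio total: 192 + 192 + 368 = 752 kbps = 0.752 Mbps.
Video: 54.445 − 0.752 = 53.693 Mbps.

53.69 Mbps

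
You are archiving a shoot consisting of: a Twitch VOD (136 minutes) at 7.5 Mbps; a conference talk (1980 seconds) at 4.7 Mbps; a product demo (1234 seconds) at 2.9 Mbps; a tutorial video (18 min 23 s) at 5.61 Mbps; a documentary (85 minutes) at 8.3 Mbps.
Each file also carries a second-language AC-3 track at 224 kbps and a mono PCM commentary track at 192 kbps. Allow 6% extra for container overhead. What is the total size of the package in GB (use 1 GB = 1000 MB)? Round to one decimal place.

17.2 GB

Audio total: 224 + 192 = 416 kbps = 0.416 Mbps.
Twitch VOD: 7.916 Mbps × 8160 s × 1.06 = 68470.2 Mb
conference talk: 5.116 Mbps × 1980 s × 1.06 = 10737.5 Mb
product demo: 3.316 Mbps × 1234 s × 1.06 = 4337.5 Mb
tutorial video: 6.026 Mbps × 1103 s × 1.06 = 7045.5 Mb
documentary: 8.716 Mbps × 5100 s × 1.06 = 47118.7 Mb
Total: 137709.3 Mb = 17213.7 MB.
= 17.21 GB.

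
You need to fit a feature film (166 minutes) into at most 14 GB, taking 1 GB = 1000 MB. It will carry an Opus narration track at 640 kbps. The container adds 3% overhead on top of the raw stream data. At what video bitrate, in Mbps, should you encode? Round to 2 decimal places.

Budget: 14 GB = 112000.0 Mb.
Stream payload after overhead: 112000.0 / 1.03 = 108737.9 Mb.
166 min = 9960 s
Total bitrate budget: 108737.9 Mb / 9960 s = 10.917 Mbps.
Audio: 640 kbps = 0.640 Mbps.
Video: 10.917 − 0.640 = 10.277 Mbps.

10.28 Mbps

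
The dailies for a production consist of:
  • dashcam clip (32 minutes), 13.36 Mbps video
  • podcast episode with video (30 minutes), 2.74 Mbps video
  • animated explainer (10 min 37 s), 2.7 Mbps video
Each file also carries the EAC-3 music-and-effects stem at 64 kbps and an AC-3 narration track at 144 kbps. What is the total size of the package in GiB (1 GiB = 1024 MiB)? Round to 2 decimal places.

3.87 GiB

Audio total: 64 + 144 = 208 kbps = 0.208 Mbps.
dashcam clip: 13.568 Mbps × 1920 s = 26050.6 Mb
podcast episode with video: 2.948 Mbps × 1800 s = 5306.4 Mb
animated explainer: 2.908 Mbps × 637 s = 1852.4 Mb
Total: 33209.4 Mb = 4151.2 MB.
= 3.866 GiB.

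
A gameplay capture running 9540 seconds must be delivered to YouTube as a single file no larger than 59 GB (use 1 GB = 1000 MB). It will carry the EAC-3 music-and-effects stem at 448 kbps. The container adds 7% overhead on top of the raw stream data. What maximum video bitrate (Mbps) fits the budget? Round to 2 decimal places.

Budget: 59 GB = 472000.0 Mb.
Stream payload after overhead: 472000.0 / 1.07 = 441121.5 Mb.
Total bitrate budget: 441121.5 Mb / 9540 s = 46.239 Mbps.
Audio: 448 kbps = 0.448 Mbps.
Video: 46.239 − 0.448 = 45.791 Mbps.

45.79 Mbps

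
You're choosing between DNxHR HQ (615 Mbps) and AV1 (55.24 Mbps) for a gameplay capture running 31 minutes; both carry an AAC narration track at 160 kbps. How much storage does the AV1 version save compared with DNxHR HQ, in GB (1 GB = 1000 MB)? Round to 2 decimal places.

130.14 GB

31 min = 1860 s
Audio: 160 kbps = 0.160 Mbps.
DNxHR HQ: 615.160 Mbps × 1860 s = 1144197.6 Mb = 143.025 GB.
AV1: 55.400 Mbps × 1860 s = 103044.0 Mb = 12.880 GB.
Saving: 143.025 − 12.880 = 130.144 GB.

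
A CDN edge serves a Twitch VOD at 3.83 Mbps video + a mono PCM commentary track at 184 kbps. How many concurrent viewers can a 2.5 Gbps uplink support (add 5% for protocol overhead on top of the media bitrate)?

Audio: 184 kbps = 0.184 Mbps.
Per-viewer media rate: 4.014 Mbps.
On the wire with 5% overhead: 4.215 Mbps.
2.5 Gbps = 2,500 Mbps; 2,500 / 4.215 = 593.16 → 593 viewers.

593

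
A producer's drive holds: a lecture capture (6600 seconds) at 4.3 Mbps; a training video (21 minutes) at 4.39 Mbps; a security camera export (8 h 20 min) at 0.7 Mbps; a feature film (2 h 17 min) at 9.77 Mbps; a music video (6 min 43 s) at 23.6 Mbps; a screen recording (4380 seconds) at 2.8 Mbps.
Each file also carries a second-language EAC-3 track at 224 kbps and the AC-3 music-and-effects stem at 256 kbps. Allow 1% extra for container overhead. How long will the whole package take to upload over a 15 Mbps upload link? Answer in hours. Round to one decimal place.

3.4 hours

Audio total: 224 + 256 = 480 kbps = 0.480 Mbps.
lecture capture: 4.780 Mbps × 6600 s × 1.01 = 31863.5 Mb
training video: 4.870 Mbps × 1260 s × 1.01 = 6197.6 Mb
security camera export: 1.180 Mbps × 30000 s × 1.01 = 35754.0 Mb
feature film: 10.250 Mbps × 8220 s × 1.01 = 85097.6 Mb
music video: 24.080 Mbps × 403 s × 1.01 = 9801.3 Mb
screen recording: 3.280 Mbps × 4380 s × 1.01 = 14510.1 Mb
Total: 183223.9 Mb = 22903.0 MB.
At 15 Mbps: 183223.9 / 15 = 12215 s ≈ 3.39 hours.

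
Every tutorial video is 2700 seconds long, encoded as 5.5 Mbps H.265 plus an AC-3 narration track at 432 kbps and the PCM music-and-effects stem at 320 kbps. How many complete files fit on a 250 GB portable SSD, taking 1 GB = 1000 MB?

118

Audio total: 432 + 320 = 752 kbps = 0.752 Mbps.
Total bitrate: 6.252 Mbps.
Per item: 6.252 Mbps × 2700 s = 16,880 Mb = 2,110 MB.
Capacity: 250 GB = 2,000,000 Mb; 118.48 items → 118 complete.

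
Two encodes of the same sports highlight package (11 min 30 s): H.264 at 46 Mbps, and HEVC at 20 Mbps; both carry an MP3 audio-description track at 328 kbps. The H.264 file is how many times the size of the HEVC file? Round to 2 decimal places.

11 min 30 s = 690 s
Audio: 328 kbps = 0.328 Mbps.
H.264: 46.328 Mbps × 690 s = 31966.3 Mb = 3.996 GB.
HEVC: 20.328 Mbps × 690 s = 14026.3 Mb = 1.753 GB.
Ratio: 3.996 / 1.753 = 2.279.

2.28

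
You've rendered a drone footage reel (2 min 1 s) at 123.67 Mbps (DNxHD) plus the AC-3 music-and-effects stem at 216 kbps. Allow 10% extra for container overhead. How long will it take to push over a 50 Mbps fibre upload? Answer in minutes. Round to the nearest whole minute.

5 minutes

2 min 1 s = 121 s
Audio: 216 kbps = 0.216 Mbps.
Total bitrate: 123.886 Mbps.
File: 123.886 Mbps × 121 s = 14990.2 Mb.
With 10% container overhead: ×1.10. → 16489.2 Mb.
At 50 Mbps: 16489.2 / 50 = 329.8 s ≈ 5.5 minutes.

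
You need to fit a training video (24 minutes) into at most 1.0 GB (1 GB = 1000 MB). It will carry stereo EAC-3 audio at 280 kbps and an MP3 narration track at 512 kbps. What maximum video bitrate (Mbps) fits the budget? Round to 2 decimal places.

Budget: 1.0 GB = 8000.0 Mb.
24 min = 1440 s
Total bitrate budget: 8000.0 Mb / 1440 s = 5.556 Mbps.
Audio total: 280 + 512 = 792 kbps = 0.792 Mbps.
Video: 5.556 − 0.792 = 4.764 Mbps.

4.76 Mbps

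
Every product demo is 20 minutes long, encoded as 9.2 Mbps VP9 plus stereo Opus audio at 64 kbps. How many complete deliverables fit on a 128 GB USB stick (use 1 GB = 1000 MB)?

92

20 min = 1200 s
Audio: 64 kbps = 0.064 Mbps.
Total bitrate: 9.264 Mbps.
Per item: 9.264 Mbps × 1200 s = 11,117 Mb = 1,390 MB.
Capacity: 128 GB = 1,024,000 Mb; 92.11 items → 92 complete.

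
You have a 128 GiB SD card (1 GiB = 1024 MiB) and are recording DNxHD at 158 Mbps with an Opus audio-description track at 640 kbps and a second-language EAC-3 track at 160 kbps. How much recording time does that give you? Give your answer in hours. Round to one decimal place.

1.9 hours

Audio total: 640 + 160 = 800 kbps = 0.800 Mbps.
Total bitrate: 158 + 0.800 = 158.800 Mbps.
Capacity: 128 GiB = 1,099,512 Mb.
Recording time: 1,099,512 / 158.800 = 6,924 s ≈ 1.92 hours.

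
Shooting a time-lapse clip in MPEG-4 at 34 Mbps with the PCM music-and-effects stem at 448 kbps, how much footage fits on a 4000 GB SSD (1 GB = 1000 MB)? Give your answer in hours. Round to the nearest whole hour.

Audio: 448 kbps = 0.448 Mbps.
Total bitrate: 34 + 0.448 = 34.448 Mbps.
Capacity: 4000 GB = 32,000,000 Mb.
Recording time: 32,000,000 / 34.448 = 928,936 s ≈ 258 hours.

258 hours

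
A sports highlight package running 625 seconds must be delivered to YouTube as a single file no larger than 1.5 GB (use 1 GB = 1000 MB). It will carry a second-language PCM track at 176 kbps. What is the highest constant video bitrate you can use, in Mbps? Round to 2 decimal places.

19.02 Mbps

Budget: 1.5 GB = 12000.0 Mb.
Total bitrate budget: 12000.0 Mb / 625 s = 19.200 Mbps.
Audio: 176 kbps = 0.176 Mbps.
Video: 19.200 − 0.176 = 19.024 Mbps.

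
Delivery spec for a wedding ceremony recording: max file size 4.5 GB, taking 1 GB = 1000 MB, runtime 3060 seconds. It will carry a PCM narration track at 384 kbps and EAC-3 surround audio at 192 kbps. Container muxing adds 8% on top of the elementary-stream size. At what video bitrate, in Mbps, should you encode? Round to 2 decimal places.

10.32 Mbps

Budget: 4.5 GB = 36000.0 Mb.
Stream payload after overhead: 36000.0 / 1.08 = 33333.3 Mb.
Total bitrate budget: 33333.3 Mb / 3060 s = 10.893 Mbps.
Audio total: 384 + 192 = 576 kbps = 0.576 Mbps.
Video: 10.893 − 0.576 = 10.317 Mbps.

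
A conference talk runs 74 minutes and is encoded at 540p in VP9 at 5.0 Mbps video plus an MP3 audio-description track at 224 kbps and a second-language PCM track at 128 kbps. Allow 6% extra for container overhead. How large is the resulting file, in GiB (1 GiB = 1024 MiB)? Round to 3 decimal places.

2.932 GiB

74 min = 4440 s
Audio total: 224 + 128 = 352 kbps = 0.352 Mbps.
Total bitrate: 5.0 + 0.352 = 5.352 Mbps.
Stream data: 5.352 Mbps × 4440 s = 23762.9 Mb.
With 6% container overhead: ×1.06.
25,189 Mb = 3,148,581,600 bytes ÷ 1,073,741,824 = 2.932 GiB.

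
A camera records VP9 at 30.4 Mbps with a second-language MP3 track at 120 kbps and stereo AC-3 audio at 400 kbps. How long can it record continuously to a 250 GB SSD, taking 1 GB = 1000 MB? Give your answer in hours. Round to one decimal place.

Audio total: 120 + 400 = 520 kbps = 0.520 Mbps.
Total bitrate: 30.4 + 0.520 = 30.920 Mbps.
Capacity: 250 GB = 2,000,000 Mb.
Recording time: 2,000,000 / 30.920 = 64,683 s ≈ 18.0 hours.

18.0 hours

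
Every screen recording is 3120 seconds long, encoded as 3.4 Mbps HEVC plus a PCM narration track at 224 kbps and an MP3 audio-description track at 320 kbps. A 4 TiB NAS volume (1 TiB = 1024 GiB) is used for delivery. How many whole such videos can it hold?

2859

Audio total: 224 + 320 = 544 kbps = 0.544 Mbps.
Total bitrate: 3.944 Mbps.
Per item: 3.944 Mbps × 3120 s = 12,305 Mb = 1,538 MB.
Capacity: 4 TiB = 35,184,372 Mb; 2859.29 items → 2859 complete.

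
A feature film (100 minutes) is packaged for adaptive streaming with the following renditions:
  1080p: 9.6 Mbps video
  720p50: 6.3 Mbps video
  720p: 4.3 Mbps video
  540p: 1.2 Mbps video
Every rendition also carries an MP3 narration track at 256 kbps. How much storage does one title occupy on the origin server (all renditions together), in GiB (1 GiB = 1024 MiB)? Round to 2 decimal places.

15.66 GiB

100 min = 6000 s
Audio: 256 kbps = 0.256 Mbps.
Sum of rendition bitrates: (9.6+0.256) + (6.3+0.256) + (4.3+0.256) + (1.2+0.256) = 22.424 Mbps.
× 6000 s = 134,544 Mb = 16,818 MB = 15.66 GiB.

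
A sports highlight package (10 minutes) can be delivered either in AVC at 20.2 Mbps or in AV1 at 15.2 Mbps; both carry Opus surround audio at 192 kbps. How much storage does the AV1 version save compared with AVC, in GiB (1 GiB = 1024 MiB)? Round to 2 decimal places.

10 min = 600 s
Audio: 192 kbps = 0.192 Mbps.
AVC: 20.392 Mbps × 600 s = 12235.2 Mb = 1.424 GiB.
AV1: 15.392 Mbps × 600 s = 9235.2 Mb = 1.075 GiB.
Saving: 1.424 − 1.075 = 0.349 GiB.

0.35 GiB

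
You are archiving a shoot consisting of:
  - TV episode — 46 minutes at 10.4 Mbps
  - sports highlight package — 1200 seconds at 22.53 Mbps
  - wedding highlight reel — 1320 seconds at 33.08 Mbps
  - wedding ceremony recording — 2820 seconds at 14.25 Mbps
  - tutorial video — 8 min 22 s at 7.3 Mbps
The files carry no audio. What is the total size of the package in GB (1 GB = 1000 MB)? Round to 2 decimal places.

TV episode: 10.400 Mbps × 2760 s = 28704.0 Mb
sports highlight package: 22.530 Mbps × 1200 s = 27036.0 Mb
wedding highlight reel: 33.080 Mbps × 1320 s = 43665.6 Mb
wedding ceremony recording: 14.250 Mbps × 2820 s = 40185.0 Mb
tutorial video: 7.300 Mbps × 502 s = 3664.6 Mb
Total: 143255.2 Mb = 17906.9 MB.
= 17.91 GB.

17.91 GB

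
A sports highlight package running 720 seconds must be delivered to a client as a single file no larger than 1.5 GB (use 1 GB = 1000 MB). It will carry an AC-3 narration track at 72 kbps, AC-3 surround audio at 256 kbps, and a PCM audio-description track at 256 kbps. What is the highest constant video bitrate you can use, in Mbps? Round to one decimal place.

Budget: 1.5 GB = 12000.0 Mb.
Total bitrate budget: 12000.0 Mb / 720 s = 16.667 Mbps.
Audio total: 72 + 256 + 256 = 584 kbps = 0.584 Mbps.
Video: 16.667 − 0.584 = 16.083 Mbps.

16.1 Mbps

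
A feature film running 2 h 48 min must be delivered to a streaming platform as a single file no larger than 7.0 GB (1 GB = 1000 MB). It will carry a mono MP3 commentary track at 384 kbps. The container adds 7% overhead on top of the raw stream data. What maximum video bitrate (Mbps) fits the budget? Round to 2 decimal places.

4.81 Mbps

Budget: 7.0 GB = 56000.0 Mb.
Stream payload after overhead: 56000.0 / 1.07 = 52336.4 Mb.
2 h 48 min = 168 min = 10080 s
Total bitrate budget: 52336.4 Mb / 10080 s = 5.192 Mbps.
Audio: 384 kbps = 0.384 Mbps.
Video: 5.192 − 0.384 = 4.808 Mbps.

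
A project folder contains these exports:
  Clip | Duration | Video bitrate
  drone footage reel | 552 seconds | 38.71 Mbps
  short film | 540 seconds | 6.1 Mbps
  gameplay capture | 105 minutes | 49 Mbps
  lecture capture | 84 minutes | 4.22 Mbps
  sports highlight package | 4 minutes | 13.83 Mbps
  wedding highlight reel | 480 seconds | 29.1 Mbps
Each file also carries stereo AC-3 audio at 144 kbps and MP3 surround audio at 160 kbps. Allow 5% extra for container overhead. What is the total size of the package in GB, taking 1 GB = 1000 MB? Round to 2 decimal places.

49.34 GB

Audio total: 144 + 160 = 304 kbps = 0.304 Mbps.
drone footage reel: 39.014 Mbps × 552 s × 1.05 = 22612.5 Mb
short film: 6.404 Mbps × 540 s × 1.05 = 3631.1 Mb
gameplay capture: 49.304 Mbps × 6300 s × 1.05 = 326146.0 Mb
lecture capture: 4.524 Mbps × 5040 s × 1.05 = 23941.0 Mb
sports highlight package: 14.134 Mbps × 240 s × 1.05 = 3561.8 Mb
wedding highlight reel: 29.404 Mbps × 480 s × 1.05 = 14819.6 Mb
Total: 394711.9 Mb = 49339.0 MB.
= 49.34 GB.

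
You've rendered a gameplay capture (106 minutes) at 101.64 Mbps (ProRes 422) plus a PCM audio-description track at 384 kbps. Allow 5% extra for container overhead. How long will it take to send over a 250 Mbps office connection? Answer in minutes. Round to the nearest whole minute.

106 min = 6360 s
Audio: 384 kbps = 0.384 Mbps.
Total bitrate: 102.024 Mbps.
File: 102.024 Mbps × 6360 s = 648872.6 Mb.
With 5% container overhead: ×1.05. → 681316.3 Mb.
At 250 Mbps: 681316.3 / 250 = 2725.3 s ≈ 45.4 minutes.

45 minutes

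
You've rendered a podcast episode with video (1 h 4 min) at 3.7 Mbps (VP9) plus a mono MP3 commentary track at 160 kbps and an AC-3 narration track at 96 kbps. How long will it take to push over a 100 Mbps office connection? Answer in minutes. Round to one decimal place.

1 h 4 min = 64 min = 3840 s
Audio total: 160 + 96 = 256 kbps = 0.256 Mbps.
Total bitrate: 3.956 Mbps.
File: 3.956 Mbps × 3840 s = 15191.0 Mb.
At 100 Mbps: 15191.0 / 100 = 151.9 s ≈ 2.53 minutes.

2.5 minutes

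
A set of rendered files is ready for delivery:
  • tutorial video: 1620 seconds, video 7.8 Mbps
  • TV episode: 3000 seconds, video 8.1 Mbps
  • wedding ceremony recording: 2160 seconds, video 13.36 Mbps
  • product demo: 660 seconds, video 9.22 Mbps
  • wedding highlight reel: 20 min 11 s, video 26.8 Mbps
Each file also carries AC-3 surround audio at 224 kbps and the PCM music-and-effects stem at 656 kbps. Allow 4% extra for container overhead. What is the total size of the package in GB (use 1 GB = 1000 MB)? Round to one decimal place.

14.6 GB

Audio total: 224 + 656 = 880 kbps = 0.880 Mbps.
tutorial video: 8.680 Mbps × 1620 s × 1.04 = 14624.1 Mb
TV episode: 8.980 Mbps × 3000 s × 1.04 = 28017.6 Mb
wedding ceremony recording: 14.240 Mbps × 2160 s × 1.04 = 31988.7 Mb
product demo: 10.100 Mbps × 660 s × 1.04 = 6932.6 Mb
wedding highlight reel: 27.680 Mbps × 1211 s × 1.04 = 34861.3 Mb
Total: 116424.3 Mb = 14553.0 MB.
= 14.55 GB.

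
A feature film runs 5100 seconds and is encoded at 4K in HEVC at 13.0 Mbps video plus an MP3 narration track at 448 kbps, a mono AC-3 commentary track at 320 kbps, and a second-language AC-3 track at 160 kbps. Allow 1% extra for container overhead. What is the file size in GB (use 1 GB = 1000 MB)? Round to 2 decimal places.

Audio total: 448 + 320 + 160 = 928 kbps = 0.928 Mbps.
Total bitrate: 13.0 + 0.928 = 13.928 Mbps.
Stream data: 13.928 Mbps × 5100 s = 71032.8 Mb.
With 1% container overhead: ×1.01.
71,743 Mb ÷ 8 = 8,968 MB → 8.968 GB.

8.97 GB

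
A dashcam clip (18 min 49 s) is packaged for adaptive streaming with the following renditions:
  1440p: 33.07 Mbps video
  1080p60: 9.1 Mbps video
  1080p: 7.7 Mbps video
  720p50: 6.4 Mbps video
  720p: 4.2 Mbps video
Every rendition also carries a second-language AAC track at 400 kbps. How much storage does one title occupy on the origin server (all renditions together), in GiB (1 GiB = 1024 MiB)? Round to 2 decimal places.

8.21 GiB

18 min 49 s = 1129 s
Audio: 400 kbps = 0.400 Mbps.
Sum of rendition bitrates: (33.07+0.400) + (9.1+0.400) + (7.7+0.400) + (6.4+0.400) + (4.2+0.400) = 62.470 Mbps.
× 1129 s = 70,529 Mb = 8,816 MB = 8.211 GiB.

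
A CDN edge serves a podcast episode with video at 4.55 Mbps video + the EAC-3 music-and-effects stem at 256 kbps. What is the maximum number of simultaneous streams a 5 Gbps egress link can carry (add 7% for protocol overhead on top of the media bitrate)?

Audio: 256 kbps = 0.256 Mbps.
Per-viewer media rate: 4.806 Mbps.
On the wire with 7% overhead: 5.142 Mbps.
5 Gbps = 5,000 Mbps; 5,000 / 5.142 = 972.30 → 972 viewers.

972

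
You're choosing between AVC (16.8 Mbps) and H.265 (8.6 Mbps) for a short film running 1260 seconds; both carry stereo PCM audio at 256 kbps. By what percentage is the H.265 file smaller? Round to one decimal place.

48.1%

Audio: 256 kbps = 0.256 Mbps.
AVC: 17.056 Mbps × 1260 s = 21490.6 Mb = 2.686 GB.
H.265: 8.856 Mbps × 1260 s = 11158.6 Mb = 1.395 GB.
Reduction: (1 − 1.395/2.686) × 100 = 48.08%.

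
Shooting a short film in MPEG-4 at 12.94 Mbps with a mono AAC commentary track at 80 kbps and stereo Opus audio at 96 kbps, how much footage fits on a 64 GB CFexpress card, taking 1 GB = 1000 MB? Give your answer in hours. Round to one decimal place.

10.8 hours

Audio total: 80 + 96 = 176 kbps = 0.176 Mbps.
Total bitrate: 12.94 + 0.176 = 13.116 Mbps.
Capacity: 64 GB = 512,000 Mb.
Recording time: 512,000 / 13.116 = 39,036 s ≈ 10.8 hours.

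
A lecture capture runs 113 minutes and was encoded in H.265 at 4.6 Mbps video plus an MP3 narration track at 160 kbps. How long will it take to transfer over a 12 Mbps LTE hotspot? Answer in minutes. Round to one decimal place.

44.8 minutes

113 min = 6780 s
Audio: 160 kbps = 0.160 Mbps.
Total bitrate: 4.760 Mbps.
File: 4.760 Mbps × 6780 s = 32272.8 Mb.
At 12 Mbps: 32272.8 / 12 = 2689.4 s ≈ 44.8 minutes.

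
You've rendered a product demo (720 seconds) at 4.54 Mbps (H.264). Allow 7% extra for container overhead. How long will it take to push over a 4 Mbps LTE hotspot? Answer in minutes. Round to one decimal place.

File: 4.540 Mbps × 720 s = 3268.8 Mb.
With 7% container overhead: ×1.07. → 3497.6 Mb.
At 4 Mbps: 3497.6 / 4 = 874.4 s ≈ 14.6 minutes.

14.6 minutes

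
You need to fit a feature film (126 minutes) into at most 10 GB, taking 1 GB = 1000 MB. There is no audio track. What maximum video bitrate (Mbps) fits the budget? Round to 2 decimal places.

10.58 Mbps

Budget: 10 GB = 80000.0 Mb.
126 min = 7560 s
Total bitrate budget: 80000.0 Mb / 7560 s = 10.582 Mbps.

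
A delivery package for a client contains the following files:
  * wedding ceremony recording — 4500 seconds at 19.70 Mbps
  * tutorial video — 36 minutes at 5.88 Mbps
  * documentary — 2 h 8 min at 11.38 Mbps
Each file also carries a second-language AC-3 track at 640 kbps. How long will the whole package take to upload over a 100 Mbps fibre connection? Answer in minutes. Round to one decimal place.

Audio: 640 kbps = 0.640 Mbps.
wedding ceremony recording: 20.340 Mbps × 4500 s = 91530.0 Mb
tutorial video: 6.520 Mbps × 2160 s = 14083.2 Mb
documentary: 12.020 Mbps × 7680 s = 92313.6 Mb
Total: 197926.8 Mb = 24740.8 MB.
At 100 Mbps: 197926.8 / 100 = 1979 s ≈ 33 minutes.

33.0 minutes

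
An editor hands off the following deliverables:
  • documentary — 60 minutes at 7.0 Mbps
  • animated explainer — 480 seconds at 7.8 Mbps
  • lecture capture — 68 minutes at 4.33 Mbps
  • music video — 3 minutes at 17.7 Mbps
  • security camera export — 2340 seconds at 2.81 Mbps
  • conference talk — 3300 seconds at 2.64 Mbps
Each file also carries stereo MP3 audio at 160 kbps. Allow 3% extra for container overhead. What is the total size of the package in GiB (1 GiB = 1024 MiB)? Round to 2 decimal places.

8.07 GiB

Audio: 160 kbps = 0.160 Mbps.
documentary: 7.160 Mbps × 3600 s × 1.03 = 26549.3 Mb
animated explainer: 7.960 Mbps × 480 s × 1.03 = 3935.4 Mb
lecture capture: 4.490 Mbps × 4080 s × 1.03 = 18868.8 Mb
music video: 17.860 Mbps × 180 s × 1.03 = 3311.2 Mb
security camera export: 2.970 Mbps × 2340 s × 1.03 = 7158.3 Mb
conference talk: 2.800 Mbps × 3300 s × 1.03 = 9517.2 Mb
Total: 69340.2 Mb = 8667.5 MB.
= 8.072 GiB.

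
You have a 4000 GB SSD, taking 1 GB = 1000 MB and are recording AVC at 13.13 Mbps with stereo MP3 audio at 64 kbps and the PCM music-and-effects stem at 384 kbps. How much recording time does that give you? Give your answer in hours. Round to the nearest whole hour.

Audio total: 64 + 384 = 448 kbps = 0.448 Mbps.
Total bitrate: 13.13 + 0.448 = 13.578 Mbps.
Capacity: 4000 GB = 32,000,000 Mb.
Recording time: 32,000,000 / 13.578 = 2,356,754 s ≈ 655 hours.

655 hours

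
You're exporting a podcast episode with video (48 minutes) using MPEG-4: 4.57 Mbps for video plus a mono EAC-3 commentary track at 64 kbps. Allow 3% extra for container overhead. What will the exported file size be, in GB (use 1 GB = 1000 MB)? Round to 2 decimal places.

1.72 GB

48 min = 2880 s
Audio: 64 kbps = 0.064 Mbps.
Total bitrate: 4.57 + 0.064 = 4.634 Mbps.
Stream data: 4.634 Mbps × 2880 s = 13345.9 Mb.
With 3% container overhead: ×1.03.
13,746 Mb ÷ 8 = 1,718 MB → 1.718 GB.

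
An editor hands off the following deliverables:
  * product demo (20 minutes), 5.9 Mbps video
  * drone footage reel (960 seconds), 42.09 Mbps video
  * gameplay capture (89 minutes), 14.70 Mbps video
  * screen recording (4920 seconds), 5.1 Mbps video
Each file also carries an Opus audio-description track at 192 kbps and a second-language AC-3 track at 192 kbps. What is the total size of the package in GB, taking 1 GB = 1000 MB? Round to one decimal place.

19.5 GB

Audio total: 192 + 192 = 384 kbps = 0.384 Mbps.
product demo: 6.284 Mbps × 1200 s = 7540.8 Mb
drone footage reel: 42.474 Mbps × 960 s = 40775.0 Mb
gameplay capture: 15.084 Mbps × 5340 s = 80548.6 Mb
screen recording: 5.484 Mbps × 4920 s = 26981.3 Mb
Total: 155845.7 Mb = 19480.7 MB.
= 19.48 GB.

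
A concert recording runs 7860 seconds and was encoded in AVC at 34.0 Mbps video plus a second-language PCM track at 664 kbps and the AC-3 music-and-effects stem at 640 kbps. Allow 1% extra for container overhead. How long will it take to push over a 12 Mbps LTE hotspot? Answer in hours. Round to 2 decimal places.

Audio total: 664 + 640 = 1304 kbps = 1.304 Mbps.
Total bitrate: 35.304 Mbps.
File: 35.304 Mbps × 7860 s = 277489.4 Mb.
With 1% container overhead: ×1.01. → 280264.3 Mb.
At 12 Mbps: 280264.3 / 12 = 23355.4 s ≈ 6.49 hours.

6.49 hours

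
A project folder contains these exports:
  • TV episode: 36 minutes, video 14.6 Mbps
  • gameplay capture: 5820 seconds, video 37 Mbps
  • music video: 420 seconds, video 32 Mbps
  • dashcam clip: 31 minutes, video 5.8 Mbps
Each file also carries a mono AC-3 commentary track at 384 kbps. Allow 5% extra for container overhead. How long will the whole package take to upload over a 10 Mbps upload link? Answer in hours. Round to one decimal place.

Audio: 384 kbps = 0.384 Mbps.
TV episode: 14.984 Mbps × 2160 s × 1.05 = 33983.7 Mb
gameplay capture: 37.384 Mbps × 5820 s × 1.05 = 228453.6 Mb
music video: 32.384 Mbps × 420 s × 1.05 = 14281.3 Mb
dashcam clip: 6.184 Mbps × 1860 s × 1.05 = 12077.4 Mb
Total: 288796.0 Mb = 36099.5 MB.
At 10 Mbps: 288796.0 / 10 = 28880 s ≈ 8.02 hours.

8.0 hours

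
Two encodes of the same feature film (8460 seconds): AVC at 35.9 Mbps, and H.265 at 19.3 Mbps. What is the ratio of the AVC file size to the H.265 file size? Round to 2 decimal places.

AVC: 35.900 Mbps × 8460 s = 303714.0 Mb = 35.357 GiB.
H.265: 19.300 Mbps × 8460 s = 163278.0 Mb = 19.008 GiB.
Ratio: 35.357 / 19.008 = 1.860.

1.86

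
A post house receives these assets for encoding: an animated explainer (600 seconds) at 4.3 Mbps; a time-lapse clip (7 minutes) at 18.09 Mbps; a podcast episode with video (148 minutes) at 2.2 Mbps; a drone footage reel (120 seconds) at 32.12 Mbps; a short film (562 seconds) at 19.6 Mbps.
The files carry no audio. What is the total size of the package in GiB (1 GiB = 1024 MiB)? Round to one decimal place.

animated explainer: 4.300 Mbps × 600 s = 2580.0 Mb
time-lapse clip: 18.090 Mbps × 420 s = 7597.8 Mb
podcast episode with video: 2.200 Mbps × 8880 s = 19536.0 Mb
drone footage reel: 32.120 Mbps × 120 s = 3854.4 Mb
short film: 19.600 Mbps × 562 s = 11015.2 Mb
Total: 44583.4 Mb = 5572.9 MB.
= 5.190 GiB.

5.2 GiB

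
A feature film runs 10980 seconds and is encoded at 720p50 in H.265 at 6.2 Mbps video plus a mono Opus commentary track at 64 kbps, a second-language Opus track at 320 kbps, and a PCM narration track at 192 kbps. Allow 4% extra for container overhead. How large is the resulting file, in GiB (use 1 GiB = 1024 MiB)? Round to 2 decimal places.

9.01 GiB

Audio total: 64 + 320 + 192 = 576 kbps = 0.576 Mbps.
Total bitrate: 6.2 + 0.576 = 6.776 Mbps.
Stream data: 6.776 Mbps × 10980 s = 74400.5 Mb.
With 4% container overhead: ×1.04.
77,376 Mb = 9,672,062,400 bytes ÷ 1,073,741,824 = 9.008 GiB.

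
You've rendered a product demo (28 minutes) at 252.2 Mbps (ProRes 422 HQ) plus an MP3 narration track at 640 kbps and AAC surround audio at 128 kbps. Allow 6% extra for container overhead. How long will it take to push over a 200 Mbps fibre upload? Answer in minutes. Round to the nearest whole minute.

38 minutes

28 min = 1680 s
Audio total: 640 + 128 = 768 kbps = 0.768 Mbps.
Total bitrate: 252.968 Mbps.
File: 252.968 Mbps × 1680 s = 424986.2 Mb.
With 6% container overhead: ×1.06. → 450485.4 Mb.
At 200 Mbps: 450485.4 / 200 = 2252.4 s ≈ 37.5 minutes.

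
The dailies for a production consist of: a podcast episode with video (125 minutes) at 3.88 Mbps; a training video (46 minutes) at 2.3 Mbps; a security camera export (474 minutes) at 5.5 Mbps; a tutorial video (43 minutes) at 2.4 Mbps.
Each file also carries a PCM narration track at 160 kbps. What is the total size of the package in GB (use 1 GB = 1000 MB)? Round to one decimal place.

25.6 GB

Audio: 160 kbps = 0.160 Mbps.
podcast episode with video: 4.040 Mbps × 7500 s = 30300.0 Mb
training video: 2.460 Mbps × 2760 s = 6789.6 Mb
security camera export: 5.660 Mbps × 28440 s = 160970.4 Mb
tutorial video: 2.560 Mbps × 2580 s = 6604.8 Mb
Total: 204664.8 Mb = 25583.1 MB.
= 25.58 GB.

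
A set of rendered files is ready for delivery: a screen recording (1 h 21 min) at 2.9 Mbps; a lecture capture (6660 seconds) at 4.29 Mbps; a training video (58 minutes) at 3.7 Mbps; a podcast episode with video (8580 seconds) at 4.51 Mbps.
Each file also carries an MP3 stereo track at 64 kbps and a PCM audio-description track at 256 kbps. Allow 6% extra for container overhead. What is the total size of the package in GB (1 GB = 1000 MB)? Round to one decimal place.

13.5 GB

Audio total: 64 + 256 = 320 kbps = 0.320 Mbps.
screen recording: 3.220 Mbps × 4860 s × 1.06 = 16588.2 Mb
lecture capture: 4.610 Mbps × 6660 s × 1.06 = 32544.8 Mb
training video: 4.020 Mbps × 3480 s × 1.06 = 14829.0 Mb
podcast episode with video: 4.830 Mbps × 8580 s × 1.06 = 43927.9 Mb
Total: 107889.8 Mb = 13486.2 MB.
= 13.49 GB.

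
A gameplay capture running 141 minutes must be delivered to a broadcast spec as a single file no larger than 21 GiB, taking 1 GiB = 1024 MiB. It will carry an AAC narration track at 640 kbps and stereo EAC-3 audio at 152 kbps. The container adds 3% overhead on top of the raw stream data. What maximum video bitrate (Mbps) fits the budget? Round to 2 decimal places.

Budget: 21 GiB = 180388.6 Mb.
Stream payload after overhead: 180388.6 / 1.03 = 175134.6 Mb.
141 min = 8460 s
Total bitrate budget: 175134.6 Mb / 8460 s = 20.701 Mbps.
Audio total: 640 + 152 = 792 kbps = 0.792 Mbps.
Video: 20.701 − 0.792 = 19.909 Mbps.

19.91 Mbps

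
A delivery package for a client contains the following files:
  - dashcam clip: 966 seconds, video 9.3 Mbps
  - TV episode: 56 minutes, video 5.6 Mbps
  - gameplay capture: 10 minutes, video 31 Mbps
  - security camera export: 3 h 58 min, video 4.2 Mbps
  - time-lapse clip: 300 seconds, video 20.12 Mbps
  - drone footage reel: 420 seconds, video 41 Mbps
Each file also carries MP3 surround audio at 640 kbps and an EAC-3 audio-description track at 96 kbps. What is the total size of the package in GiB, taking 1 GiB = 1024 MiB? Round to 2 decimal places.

Audio total: 640 + 96 = 736 kbps = 0.736 Mbps.
dashcam clip: 10.036 Mbps × 966 s = 9694.8 Mb
TV episode: 6.336 Mbps × 3360 s = 21289.0 Mb
gameplay capture: 31.736 Mbps × 600 s = 19041.6 Mb
security camera export: 4.936 Mbps × 14280 s = 70486.1 Mb
time-lapse clip: 20.856 Mbps × 300 s = 6256.8 Mb
drone footage reel: 41.736 Mbps × 420 s = 17529.1 Mb
Total: 144297.3 Mb = 18037.2 MB.
= 16.80 GiB.

16.80 GiB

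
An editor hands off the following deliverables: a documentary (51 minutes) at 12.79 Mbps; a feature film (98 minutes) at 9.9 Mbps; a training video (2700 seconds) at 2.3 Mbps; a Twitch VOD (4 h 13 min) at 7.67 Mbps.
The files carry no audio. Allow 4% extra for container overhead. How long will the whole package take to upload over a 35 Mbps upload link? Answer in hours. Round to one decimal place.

documentary: 12.790 Mbps × 3060 s × 1.04 = 40702.9 Mb
feature film: 9.900 Mbps × 5880 s × 1.04 = 60540.5 Mb
training video: 2.300 Mbps × 2700 s × 1.04 = 6458.4 Mb
Twitch VOD: 7.670 Mbps × 15180 s × 1.04 = 121087.8 Mb
Total: 228789.6 Mb = 28598.7 MB.
At 35 Mbps: 228789.6 / 35 = 6537 s ≈ 1.82 hours.

1.8 hours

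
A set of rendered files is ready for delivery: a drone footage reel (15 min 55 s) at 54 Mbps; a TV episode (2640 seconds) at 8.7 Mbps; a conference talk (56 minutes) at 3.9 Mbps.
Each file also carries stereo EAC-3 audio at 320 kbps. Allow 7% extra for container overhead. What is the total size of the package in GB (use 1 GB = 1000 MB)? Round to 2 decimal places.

Audio: 320 kbps = 0.320 Mbps.
drone footage reel: 54.320 Mbps × 955 s × 1.07 = 55506.9 Mb
TV episode: 9.020 Mbps × 2640 s × 1.07 = 25479.7 Mb
conference talk: 4.220 Mbps × 3360 s × 1.07 = 15171.7 Mb
Total: 96158.3 Mb = 12019.8 MB.
= 12.02 GB.

12.02 GB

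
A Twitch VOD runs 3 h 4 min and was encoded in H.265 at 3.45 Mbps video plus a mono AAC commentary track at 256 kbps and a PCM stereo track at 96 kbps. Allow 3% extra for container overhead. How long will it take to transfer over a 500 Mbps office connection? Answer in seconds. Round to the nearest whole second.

86 seconds

3 h 4 min = 184 min = 11040 s
Audio total: 256 + 96 = 352 kbps = 0.352 Mbps.
Total bitrate: 3.802 Mbps.
File: 3.802 Mbps × 11040 s = 41974.1 Mb.
With 3% container overhead: ×1.03. → 43233.3 Mb.
At 500 Mbps: 43233.3 / 500 = 86.5 s ≈ 86.5 seconds.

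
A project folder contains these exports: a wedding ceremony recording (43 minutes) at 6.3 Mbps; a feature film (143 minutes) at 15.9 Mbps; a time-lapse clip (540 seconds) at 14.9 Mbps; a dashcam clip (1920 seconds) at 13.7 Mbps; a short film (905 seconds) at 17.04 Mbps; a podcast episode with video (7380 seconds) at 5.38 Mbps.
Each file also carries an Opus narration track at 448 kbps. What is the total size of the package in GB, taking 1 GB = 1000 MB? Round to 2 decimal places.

31.50 GB

Audio: 448 kbps = 0.448 Mbps.
wedding ceremony recording: 6.748 Mbps × 2580 s = 17409.8 Mb
feature film: 16.348 Mbps × 8580 s = 140265.8 Mb
time-lapse clip: 15.348 Mbps × 540 s = 8287.9 Mb
dashcam clip: 14.148 Mbps × 1920 s = 27164.2 Mb
short film: 17.488 Mbps × 905 s = 15826.6 Mb
podcast episode with video: 5.828 Mbps × 7380 s = 43010.6 Mb
Total: 251965.0 Mb = 31495.6 MB.
= 31.50 GB.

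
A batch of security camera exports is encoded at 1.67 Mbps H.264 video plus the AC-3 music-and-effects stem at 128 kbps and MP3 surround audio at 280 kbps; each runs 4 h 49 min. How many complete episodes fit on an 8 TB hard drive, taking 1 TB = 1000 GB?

4 h 49 min = 289 min = 17340 s
Audio total: 128 + 280 = 408 kbps = 0.408 Mbps.
Total bitrate: 2.078 Mbps.
Per item: 2.078 Mbps × 17340 s = 36,033 Mb = 4,504 MB.
Capacity: 8 TB = 64,000,000 Mb; 1776.17 items → 1776 complete.

1776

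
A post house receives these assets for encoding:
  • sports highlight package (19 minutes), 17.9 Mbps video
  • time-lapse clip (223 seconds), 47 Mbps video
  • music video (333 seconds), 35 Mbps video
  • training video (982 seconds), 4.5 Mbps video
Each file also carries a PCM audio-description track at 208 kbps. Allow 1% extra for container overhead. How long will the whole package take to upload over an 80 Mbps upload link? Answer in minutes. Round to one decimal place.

Audio: 208 kbps = 0.208 Mbps.
sports highlight package: 18.108 Mbps × 1140 s × 1.01 = 20849.6 Mb
time-lapse clip: 47.208 Mbps × 223 s × 1.01 = 10632.7 Mb
music video: 35.208 Mbps × 333 s × 1.01 = 11841.5 Mb
training video: 4.708 Mbps × 982 s × 1.01 = 4669.5 Mb
Total: 47993.2 Mb = 5999.2 MB.
At 80 Mbps: 47993.2 / 80 = 600 s ≈ 10 minutes.

10.0 minutes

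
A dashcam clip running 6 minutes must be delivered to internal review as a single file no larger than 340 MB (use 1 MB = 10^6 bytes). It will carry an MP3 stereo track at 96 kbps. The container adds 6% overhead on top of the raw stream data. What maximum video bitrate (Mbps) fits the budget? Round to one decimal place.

Budget: 340 MB = 2720.0 Mb.
Stream payload after overhead: 2720.0 / 1.06 = 2566.0 Mb.
6 min = 360 s
Total bitrate budget: 2566.0 Mb / 360 s = 7.128 Mbps.
Audio: 96 kbps = 0.096 Mbps.
Video: 7.128 − 0.096 = 7.032 Mbps.

7.0 Mbps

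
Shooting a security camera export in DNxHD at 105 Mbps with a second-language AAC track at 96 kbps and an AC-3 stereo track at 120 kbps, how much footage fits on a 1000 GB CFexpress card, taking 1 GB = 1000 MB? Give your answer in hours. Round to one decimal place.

21.1 hours

Audio total: 96 + 120 = 216 kbps = 0.216 Mbps.
Total bitrate: 105 + 0.216 = 105.216 Mbps.
Capacity: 1000 GB = 8,000,000 Mb.
Recording time: 8,000,000 / 105.216 = 76,034 s ≈ 21.1 hours.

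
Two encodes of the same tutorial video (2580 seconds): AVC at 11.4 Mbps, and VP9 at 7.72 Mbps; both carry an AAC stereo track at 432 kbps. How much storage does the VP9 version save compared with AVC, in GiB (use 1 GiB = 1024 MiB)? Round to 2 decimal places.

1.11 GiB

Audio: 432 kbps = 0.432 Mbps.
AVC: 11.832 Mbps × 2580 s = 30526.6 Mb = 3.554 GiB.
VP9: 8.152 Mbps × 2580 s = 21032.2 Mb = 2.448 GiB.
Saving: 3.554 − 2.448 = 1.105 GiB.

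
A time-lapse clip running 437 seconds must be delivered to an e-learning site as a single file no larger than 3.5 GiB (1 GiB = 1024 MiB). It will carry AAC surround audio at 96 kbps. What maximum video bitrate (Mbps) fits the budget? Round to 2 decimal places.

68.70 Mbps

Budget: 3.5 GiB = 30064.8 Mb.
Total bitrate budget: 30064.8 Mb / 437 s = 68.798 Mbps.
Audio: 96 kbps = 0.096 Mbps.
Video: 68.798 − 0.096 = 68.702 Mbps.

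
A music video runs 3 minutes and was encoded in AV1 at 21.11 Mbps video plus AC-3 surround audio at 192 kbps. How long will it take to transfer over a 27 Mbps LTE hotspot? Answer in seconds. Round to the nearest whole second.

142 seconds

3 min = 180 s
Audio: 192 kbps = 0.192 Mbps.
Total bitrate: 21.302 Mbps.
File: 21.302 Mbps × 180 s = 3834.4 Mb.
At 27 Mbps: 3834.4 / 27 = 142.0 s ≈ 142 seconds.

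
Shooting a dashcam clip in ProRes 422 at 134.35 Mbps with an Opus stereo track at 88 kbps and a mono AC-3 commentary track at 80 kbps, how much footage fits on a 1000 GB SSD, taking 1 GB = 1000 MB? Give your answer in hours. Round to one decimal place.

16.5 hours

Audio total: 88 + 80 = 168 kbps = 0.168 Mbps.
Total bitrate: 134.35 + 0.168 = 134.518 Mbps.
Capacity: 1000 GB = 8,000,000 Mb.
Recording time: 8,000,000 / 134.518 = 59,472 s ≈ 16.5 hours.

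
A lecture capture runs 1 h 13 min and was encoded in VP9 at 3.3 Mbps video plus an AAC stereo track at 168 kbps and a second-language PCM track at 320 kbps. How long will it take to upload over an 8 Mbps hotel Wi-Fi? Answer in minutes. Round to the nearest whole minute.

1 h 13 min = 73 min = 4380 s
Audio total: 168 + 320 = 488 kbps = 0.488 Mbps.
Total bitrate: 3.788 Mbps.
File: 3.788 Mbps × 4380 s = 16591.4 Mb.
At 8 Mbps: 16591.4 / 8 = 2073.9 s ≈ 34.6 minutes.

35 minutes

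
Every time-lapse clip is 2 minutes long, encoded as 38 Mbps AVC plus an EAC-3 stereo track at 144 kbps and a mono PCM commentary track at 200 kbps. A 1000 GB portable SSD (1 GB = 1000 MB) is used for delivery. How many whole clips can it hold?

1738

2 min = 120 s
Audio total: 144 + 200 = 344 kbps = 0.344 Mbps.
Total bitrate: 38.344 Mbps.
Per item: 38.344 Mbps × 120 s = 4,601 Mb = 575.2 MB.
Capacity: 1000 GB = 8,000,000 Mb; 1738.65 items → 1738 complete.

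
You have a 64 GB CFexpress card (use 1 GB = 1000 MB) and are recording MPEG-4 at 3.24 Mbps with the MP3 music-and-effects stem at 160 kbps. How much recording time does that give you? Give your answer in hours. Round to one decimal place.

41.8 hours

Audio: 160 kbps = 0.160 Mbps.
Total bitrate: 3.24 + 0.160 = 3.400 Mbps.
Capacity: 64 GB = 512,000 Mb.
Recording time: 512,000 / 3.400 = 150,588 s ≈ 41.8 hours.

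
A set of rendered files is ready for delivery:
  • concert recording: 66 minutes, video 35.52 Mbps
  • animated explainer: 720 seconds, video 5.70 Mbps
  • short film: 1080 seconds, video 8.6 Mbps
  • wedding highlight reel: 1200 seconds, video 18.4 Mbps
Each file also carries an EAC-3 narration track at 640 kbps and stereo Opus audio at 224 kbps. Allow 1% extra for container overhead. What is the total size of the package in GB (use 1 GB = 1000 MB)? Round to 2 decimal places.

23.00 GB

Audio total: 640 + 224 = 864 kbps = 0.864 Mbps.
concert recording: 36.384 Mbps × 3960 s × 1.01 = 145521.4 Mb
animated explainer: 6.564 Mbps × 720 s × 1.01 = 4773.3 Mb
short film: 9.464 Mbps × 1080 s × 1.01 = 10323.3 Mb
wedding highlight reel: 19.264 Mbps × 1200 s × 1.01 = 23348.0 Mb
Total: 183966.1 Mb = 22995.8 MB.
= 23.00 GB.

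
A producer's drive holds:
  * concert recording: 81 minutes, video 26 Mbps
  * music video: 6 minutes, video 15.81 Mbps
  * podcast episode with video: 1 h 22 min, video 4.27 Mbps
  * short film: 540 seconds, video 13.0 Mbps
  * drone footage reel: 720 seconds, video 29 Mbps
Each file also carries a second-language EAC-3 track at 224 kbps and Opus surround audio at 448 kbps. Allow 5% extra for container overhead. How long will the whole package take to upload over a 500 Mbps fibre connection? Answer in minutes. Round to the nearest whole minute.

Audio total: 224 + 448 = 672 kbps = 0.672 Mbps.
concert recording: 26.672 Mbps × 4860 s × 1.05 = 136107.2 Mb
music video: 16.482 Mbps × 360 s × 1.05 = 6230.2 Mb
podcast episode with video: 4.942 Mbps × 4920 s × 1.05 = 25530.4 Mb
short film: 13.672 Mbps × 540 s × 1.05 = 7752.0 Mb
drone footage reel: 29.672 Mbps × 720 s × 1.05 = 22432.0 Mb
Total: 198051.8 Mb = 24756.5 MB.
At 500 Mbps: 198051.8 / 500 = 396 s ≈ 6.6 minutes.

7 minutes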